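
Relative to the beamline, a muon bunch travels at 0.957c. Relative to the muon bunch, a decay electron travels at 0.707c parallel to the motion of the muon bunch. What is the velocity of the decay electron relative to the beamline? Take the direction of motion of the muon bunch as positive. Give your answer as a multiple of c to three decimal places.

With v = 0.957 and u' = 0.707 (in units of c),
u = (u' + v)/(1 + u'v/c²):
u = (0.707 + 0.957) / (1 + 0.707·0.957) = 1.6640/1.6766 = 0.9925
(Galilean addition would give +1.664c, exceeding c.)

0.992c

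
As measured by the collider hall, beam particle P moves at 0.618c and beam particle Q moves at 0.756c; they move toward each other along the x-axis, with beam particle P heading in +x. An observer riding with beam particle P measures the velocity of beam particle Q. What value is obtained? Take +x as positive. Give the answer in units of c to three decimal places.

β_A = 0.618, β_B = -0.756.
Transform to A's frame with the inverse velocity-addition law: u' = (u − v)/(1 − uv/c²), taking u = β_B and v = β_A.
u' = (-0.756 − 0.618) / (1 − (0.618)(-0.756)) = -1.3740/1.4672 = -0.9365.

-0.936c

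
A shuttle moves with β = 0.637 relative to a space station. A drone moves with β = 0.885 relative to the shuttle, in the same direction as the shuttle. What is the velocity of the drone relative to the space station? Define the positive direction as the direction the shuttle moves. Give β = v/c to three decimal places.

With v = 0.637 and u' = 0.885 (in units of c),
u = (u' + v)/(1 + u'v/c²):
u = (0.885 + 0.637) / (1 + 0.885·0.637) = 1.5220/1.5637 = 0.9733
(Galilean addition would give +1.522c, exceeding c.)

β = 0.973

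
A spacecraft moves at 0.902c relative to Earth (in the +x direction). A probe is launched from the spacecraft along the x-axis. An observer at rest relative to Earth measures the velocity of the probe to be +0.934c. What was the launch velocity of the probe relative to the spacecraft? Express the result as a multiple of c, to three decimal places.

Invert the composition law: u' = (u − v)/(1 − uv/c²).
u' = (0.934 − 0.902) / (1 − (0.934)(0.902)) = 0.0320/0.1575 = 0.2031.

+0.203c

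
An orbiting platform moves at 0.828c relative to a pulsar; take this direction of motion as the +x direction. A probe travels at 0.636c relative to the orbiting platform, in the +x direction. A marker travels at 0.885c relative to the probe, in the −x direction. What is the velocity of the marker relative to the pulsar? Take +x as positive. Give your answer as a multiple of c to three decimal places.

Apply u = (u' + v)/(1 + u'v/c²) successively, working outward toward the pulsar.
Start: velocity of the orbiting platform relative to the pulsar = 0.8280c.
Compose with the probe (u' = 0.636 in the orbiting platform frame): u_1 = (0.636 + 0.828) / (1 + 0.636·0.828) = 1.4640/1.5266 = 0.9590.
Compose with the marker (u' = -0.885 in the probe frame): u_2 = (-0.885 + 0.959) / (1 + (-0.885)·0.959) = 0.0740/0.1513 = 0.4890.

+0.489c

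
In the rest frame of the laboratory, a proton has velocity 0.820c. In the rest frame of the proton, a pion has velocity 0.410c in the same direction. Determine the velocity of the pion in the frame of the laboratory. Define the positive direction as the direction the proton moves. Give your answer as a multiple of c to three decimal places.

0.921c

With v = 0.820 and u' = 0.410 (in units of c),
u = (u' + v)/(1 + u'v/c²):
u = (0.410 + 0.820) / (1 + 0.410·0.820) = 1.2300/1.3362 = 0.9205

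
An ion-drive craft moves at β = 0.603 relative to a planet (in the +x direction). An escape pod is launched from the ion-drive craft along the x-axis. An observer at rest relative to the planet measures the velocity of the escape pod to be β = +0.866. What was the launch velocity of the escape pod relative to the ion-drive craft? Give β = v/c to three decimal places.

Invert the composition law: u' = (u − v)/(1 − uv/c²).
u' = (0.866 − 0.603) / (1 − (0.866)(0.603)) = 0.2630/0.4778 = 0.5504.

β = +0.550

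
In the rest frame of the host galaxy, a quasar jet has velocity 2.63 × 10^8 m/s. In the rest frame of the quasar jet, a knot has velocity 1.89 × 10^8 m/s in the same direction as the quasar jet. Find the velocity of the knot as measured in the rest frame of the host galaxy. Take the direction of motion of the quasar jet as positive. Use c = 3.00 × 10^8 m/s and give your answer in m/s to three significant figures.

In units of c (dividing by 3.00 × 10^8 m/s): v = 0.877, u' = 0.630.
u = (u' + v)/(1 + u'v/c²):
u = (0.630 + 0.877) / (1 + 0.630·0.877) = 1.5067/1.5523 = 0.9706
(Galilean addition would give +1.507c, exceeding c.)
Converting back: u = 0.9706 × 3.00 × 10^8 m/s.

2.91 × 10^8 m/s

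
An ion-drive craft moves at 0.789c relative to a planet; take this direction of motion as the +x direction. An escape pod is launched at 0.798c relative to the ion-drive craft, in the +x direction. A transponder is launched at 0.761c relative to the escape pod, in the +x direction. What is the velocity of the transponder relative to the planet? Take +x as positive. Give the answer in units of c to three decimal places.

0.996c

Apply u = (u' + v)/(1 + u'v/c²) successively, working outward toward the planet.
Start: velocity of the ion-drive craft relative to the planet = 0.7890c.
Compose with the escape pod (u' = 0.798 in the ion-drive craft frame): u_1 = (0.798 + 0.789) / (1 + 0.798·0.789) = 1.5870/1.6296 = 0.9738.
Compose with the transponder (u' = 0.761 in the escape pod frame): u_2 = (0.761 + 0.974) / (1 + 0.761·0.974) = 1.7348/1.7411 = 0.9964.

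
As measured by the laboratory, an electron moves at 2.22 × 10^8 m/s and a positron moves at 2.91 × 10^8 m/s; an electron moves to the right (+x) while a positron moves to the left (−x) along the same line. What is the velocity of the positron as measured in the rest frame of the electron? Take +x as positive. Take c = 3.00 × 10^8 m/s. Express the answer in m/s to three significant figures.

β_A = 0.740, β_B = -0.970 (dividing each by c = 3.00 × 10^8 m/s).
Transform to A's frame with the inverse velocity-addition law: u' = (u − v)/(1 − uv/c²), taking u = β_B and v = β_A.
u' = (-0.970 − 0.740) / (1 − (0.740)(-0.970)) = -1.7100/1.7178 = -0.9955.
u' = -0.9955 × 3.00 × 10^8 m/s.

-2.99 × 10^8 m/s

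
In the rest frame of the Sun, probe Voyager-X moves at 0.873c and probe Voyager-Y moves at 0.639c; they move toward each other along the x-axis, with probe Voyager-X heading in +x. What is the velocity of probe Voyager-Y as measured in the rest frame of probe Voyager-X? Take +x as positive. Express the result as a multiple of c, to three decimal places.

β_A = 0.873, β_B = -0.639.
Transform to A's frame with the inverse velocity-addition law: u' = (u − v)/(1 − uv/c²), taking u = β_B and v = β_A.
u' = (-0.639 − 0.873) / (1 − (0.873)(-0.639)) = -1.5120/1.5578 = -0.9706.

-0.971c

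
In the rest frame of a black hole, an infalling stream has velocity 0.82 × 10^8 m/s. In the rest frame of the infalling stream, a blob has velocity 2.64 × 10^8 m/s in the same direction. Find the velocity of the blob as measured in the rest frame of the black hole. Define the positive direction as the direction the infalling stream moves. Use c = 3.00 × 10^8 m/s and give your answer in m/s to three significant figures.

2.79 × 10^8 m/s

In units of c (dividing by 3.00 × 10^8 m/s): v = 0.273, u' = 0.880.
u = (u' + v)/(1 + u'v/c²):
u = (0.880 + 0.273) / (1 + 0.880·0.273) = 1.1533/1.2405 = 0.9297
Converting back: u = 0.9297 × 3.00 × 10^8 m/s.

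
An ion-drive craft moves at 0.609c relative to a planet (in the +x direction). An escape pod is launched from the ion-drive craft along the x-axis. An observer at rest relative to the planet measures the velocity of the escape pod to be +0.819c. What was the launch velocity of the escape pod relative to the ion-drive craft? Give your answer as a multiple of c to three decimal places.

Invert the composition law: u' = (u − v)/(1 − uv/c²).
u' = (0.819 − 0.609) / (1 − (0.819)(0.609)) = 0.2100/0.5012 = 0.4190.

+0.419c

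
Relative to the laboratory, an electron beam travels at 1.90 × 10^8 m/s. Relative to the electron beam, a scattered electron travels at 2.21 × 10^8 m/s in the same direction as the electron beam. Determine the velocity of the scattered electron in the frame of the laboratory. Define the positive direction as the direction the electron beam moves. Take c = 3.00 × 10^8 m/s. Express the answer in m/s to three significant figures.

In units of c (dividing by 3.00 × 10^8 m/s): v = 0.633, u' = 0.737.
u = (u' + v)/(1 + u'v/c²):
u = (0.737 + 0.633) / (1 + 0.737·0.633) = 1.3700/1.4666 = 0.9342
Converting back: u = 0.9342 × 3.00 × 10^8 m/s.

2.80 × 10^8 m/s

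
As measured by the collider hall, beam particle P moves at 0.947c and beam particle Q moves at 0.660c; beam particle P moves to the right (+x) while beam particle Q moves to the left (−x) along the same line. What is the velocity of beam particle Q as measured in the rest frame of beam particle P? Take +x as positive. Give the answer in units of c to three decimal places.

-0.989c

β_A = 0.947, β_B = -0.660.
Transform to A's frame with the inverse velocity-addition law: u' = (u − v)/(1 − uv/c²), taking u = β_B and v = β_A.
u' = (-0.660 − 0.947) / (1 − (0.947)(-0.660)) = -1.6070/1.6250 = -0.9889.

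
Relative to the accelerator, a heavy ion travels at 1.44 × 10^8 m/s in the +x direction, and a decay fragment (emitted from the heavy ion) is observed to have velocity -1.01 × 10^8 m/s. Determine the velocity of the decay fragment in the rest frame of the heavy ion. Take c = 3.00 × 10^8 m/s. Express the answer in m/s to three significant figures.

v = 0.480c, u = -0.337c.
Invert the composition law: u' = (u − v)/(1 − uv/c²).
u' = (-0.337 − 0.480) / (1 − (-0.337)(0.480)) = -0.8167/1.1616 = -0.7031.
u' = -0.7031 × 3.00 × 10^8 m/s.

-2.11 × 10^8 m/s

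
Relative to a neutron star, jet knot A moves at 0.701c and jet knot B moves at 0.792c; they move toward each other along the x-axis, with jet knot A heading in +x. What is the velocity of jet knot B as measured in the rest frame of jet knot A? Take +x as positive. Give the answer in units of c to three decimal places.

-0.960c

β_A = 0.701, β_B = -0.792.
Transform to A's frame with the inverse velocity-addition law: u' = (u − v)/(1 − uv/c²), taking u = β_B and v = β_A.
u' = (-0.792 − 0.701) / (1 − (0.701)(-0.792)) = -1.4930/1.5552 = -0.9600.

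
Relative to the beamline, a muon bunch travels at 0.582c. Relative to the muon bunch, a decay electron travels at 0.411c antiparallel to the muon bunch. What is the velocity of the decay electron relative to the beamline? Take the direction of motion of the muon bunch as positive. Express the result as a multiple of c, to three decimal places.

+0.225c

With v = 0.582 and u' = -0.411 (in units of c),
u = (u' + v)/(1 + u'v/c²):
u = (-0.411 + 0.582) / (1 + (-0.411)·0.582) = 0.1710/0.7608 = 0.2248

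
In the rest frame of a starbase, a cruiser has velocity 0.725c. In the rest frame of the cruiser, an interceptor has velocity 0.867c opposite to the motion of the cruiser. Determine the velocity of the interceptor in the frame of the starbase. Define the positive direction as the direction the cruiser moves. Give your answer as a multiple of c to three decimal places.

-0.382c

With v = 0.725 and u' = -0.867 (in units of c),
u = (u' + v)/(1 + u'v/c²):
u = (-0.867 + 0.725) / (1 + (-0.867)·0.725) = -0.1420/0.3714 = -0.3823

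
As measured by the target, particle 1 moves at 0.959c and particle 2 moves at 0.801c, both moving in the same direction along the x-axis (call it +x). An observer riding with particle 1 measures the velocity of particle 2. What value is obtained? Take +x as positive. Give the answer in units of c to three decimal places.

-0.682c

β_A = 0.959, β_B = 0.801.
Transform to A's frame with the inverse velocity-addition law: u' = (u − v)/(1 − uv/c²), taking u = β_B and v = β_A.
u' = (0.801 − 0.959) / (1 − (0.959)(0.801)) = -0.1580/0.2318 = -0.6815.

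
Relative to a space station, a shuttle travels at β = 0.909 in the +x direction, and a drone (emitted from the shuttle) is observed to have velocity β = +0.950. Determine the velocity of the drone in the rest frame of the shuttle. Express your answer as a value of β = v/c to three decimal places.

β = +0.300

Invert the composition law: u' = (u − v)/(1 − uv/c²).
u' = (0.950 − 0.909) / (1 − (0.950)(0.909)) = 0.0410/0.1364 = 0.3005.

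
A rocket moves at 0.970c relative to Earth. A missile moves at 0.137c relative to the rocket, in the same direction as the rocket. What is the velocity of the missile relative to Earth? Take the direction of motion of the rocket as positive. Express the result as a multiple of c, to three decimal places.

With v = 0.970 and u' = 0.137 (in units of c),
u = (u' + v)/(1 + u'v/c²):
u = (0.137 + 0.970) / (1 + 0.137·0.970) = 1.1070/1.1329 = 0.9771
(Galilean addition would give +1.107c, exceeding c.)

0.977c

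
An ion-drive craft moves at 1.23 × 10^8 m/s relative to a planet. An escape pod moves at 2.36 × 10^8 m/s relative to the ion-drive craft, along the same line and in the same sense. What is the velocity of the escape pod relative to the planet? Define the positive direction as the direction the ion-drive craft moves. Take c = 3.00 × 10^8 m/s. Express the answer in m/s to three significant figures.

2.71 × 10^8 m/s

In units of c (dividing by 3.00 × 10^8 m/s): v = 0.410, u' = 0.787.
u = (u' + v)/(1 + u'v/c²):
u = (0.787 + 0.410) / (1 + 0.787·0.410) = 1.1967/1.3225 = 0.9048
Converting back: u = 0.9048 × 3.00 × 10^8 m/s.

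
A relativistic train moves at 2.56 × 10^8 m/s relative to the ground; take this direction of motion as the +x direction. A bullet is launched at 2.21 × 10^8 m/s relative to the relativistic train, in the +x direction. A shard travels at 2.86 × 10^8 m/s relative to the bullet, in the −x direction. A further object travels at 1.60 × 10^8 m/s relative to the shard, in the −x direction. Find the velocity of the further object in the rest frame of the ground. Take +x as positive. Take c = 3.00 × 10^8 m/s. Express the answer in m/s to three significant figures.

-7.36 × 10^7 m/s

Apply u = (u' + v)/(1 + u'v/c²) successively, working outward toward the ground.
(Dividing each given speed by c = 3.00 × 10^8 m/s to work in units of c.)
Start: velocity of the relativistic train relative to the ground = 0.8533c.
Compose with the bullet (u' = 0.737 in the relativistic train frame): u_1 = (0.737 + 0.853) / (1 + 0.737·0.853) = 1.5900/1.6286 = 0.9763.
Compose with the shard (u' = -0.953 in the bullet frame): u_2 = (-0.953 + 0.976) / (1 + (-0.953)·0.976) = 0.0230/0.0693 = 0.3313.
Compose with the further object (u' = -0.533 in the shard frame): u_3 = (-0.533 + 0.331) / (1 + (-0.533)·0.331) = -0.2020/0.8233 = -0.2454.
So u = -0.2454 × 3.00 × 10^8 m/s.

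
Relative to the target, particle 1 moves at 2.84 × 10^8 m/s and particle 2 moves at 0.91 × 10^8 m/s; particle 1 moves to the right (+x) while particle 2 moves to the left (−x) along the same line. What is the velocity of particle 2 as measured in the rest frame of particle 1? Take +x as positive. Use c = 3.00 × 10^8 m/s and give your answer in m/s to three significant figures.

-2.91 × 10^8 m/s

β_A = 0.947, β_B = -0.303 (dividing each by c = 3.00 × 10^8 m/s).
Transform to A's frame with the inverse velocity-addition law: u' = (u − v)/(1 − uv/c²), taking u = β_B and v = β_A.
u' = (-0.303 − 0.947) / (1 − (0.947)(-0.303)) = -1.2500/1.2872 = -0.9711.
u' = -0.9711 × 3.00 × 10^8 m/s.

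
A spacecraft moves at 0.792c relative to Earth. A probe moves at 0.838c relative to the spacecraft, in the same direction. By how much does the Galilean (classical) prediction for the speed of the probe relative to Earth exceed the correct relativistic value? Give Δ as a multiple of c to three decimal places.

Δ = 0.650c

Galilean: u_cl = 0.838 + 0.792 = 1.6300.
Relativistic: u_rel = (0.838 + 0.792) / (1 + 0.838·0.792) = 1.6300/1.6637 = 0.9797.
Δ = 1.6300 − 0.9797 = 0.6503.
(The classical prediction exceeds c; the relativistic result does not.)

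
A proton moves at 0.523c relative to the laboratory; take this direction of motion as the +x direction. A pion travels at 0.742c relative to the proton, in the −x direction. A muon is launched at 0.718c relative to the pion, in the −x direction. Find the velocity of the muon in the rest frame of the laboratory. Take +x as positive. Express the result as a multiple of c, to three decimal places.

-0.856c

Apply u = (u' + v)/(1 + u'v/c²) successively, working outward toward the laboratory.
Start: velocity of the proton relative to the laboratory = 0.5230c.
Compose with the pion (u' = -0.742 in the proton frame): u_1 = (-0.742 + 0.523) / (1 + (-0.742)·0.523) = -0.2190/0.6119 = -0.3579.
Compose with the muon (u' = -0.718 in the pion frame): u_2 = (-0.718 + (-0.358)) / (1 + (-0.718)·(-0.358)) = -1.0759/1.2570 = -0.8559.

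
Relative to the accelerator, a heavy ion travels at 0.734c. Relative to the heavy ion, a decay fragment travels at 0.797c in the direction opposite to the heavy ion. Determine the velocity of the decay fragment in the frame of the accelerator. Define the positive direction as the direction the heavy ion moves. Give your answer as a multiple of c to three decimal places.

-0.152c

With v = 0.734 and u' = -0.797 (in units of c),
u = (u' + v)/(1 + u'v/c²):
u = (-0.797 + 0.734) / (1 + (-0.797)·0.734) = -0.0630/0.4150 = -0.1518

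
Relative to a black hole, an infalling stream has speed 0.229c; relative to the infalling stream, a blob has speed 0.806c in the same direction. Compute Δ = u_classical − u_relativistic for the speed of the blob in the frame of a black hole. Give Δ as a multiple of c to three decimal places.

Δ = 0.161c

Galilean: u_cl = 0.806 + 0.229 = 1.0350.
Relativistic: u_rel = (0.806 + 0.229) / (1 + 0.806·0.229) = 1.0350/1.1846 = 0.8737.
Δ = 1.0350 − 0.8737 = 0.1613.
(The classical prediction exceeds c; the relativistic result does not.)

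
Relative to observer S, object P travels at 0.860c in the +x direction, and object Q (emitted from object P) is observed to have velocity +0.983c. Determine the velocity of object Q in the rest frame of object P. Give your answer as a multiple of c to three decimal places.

+0.795c

Invert the composition law: u' = (u − v)/(1 − uv/c²).
u' = (0.983 − 0.860) / (1 − (0.983)(0.860)) = 0.1230/0.1546 = 0.7955.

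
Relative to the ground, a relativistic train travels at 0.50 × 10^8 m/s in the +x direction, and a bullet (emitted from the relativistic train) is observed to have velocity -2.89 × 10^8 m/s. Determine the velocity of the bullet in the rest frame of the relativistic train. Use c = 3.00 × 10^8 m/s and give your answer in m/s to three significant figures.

v = 0.167c, u = -0.963c.
Invert the composition law: u' = (u − v)/(1 − uv/c²).
u' = (-0.963 − 0.167) / (1 − (-0.963)(0.167)) = -1.1300/1.1606 = -0.9737.
u' = -0.9737 × 3.00 × 10^8 m/s.

-2.92 × 10^8 m/s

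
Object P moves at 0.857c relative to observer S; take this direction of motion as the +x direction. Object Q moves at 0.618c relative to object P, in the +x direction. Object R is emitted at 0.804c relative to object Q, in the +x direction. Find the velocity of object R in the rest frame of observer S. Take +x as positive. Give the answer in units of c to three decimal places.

0.996c

Apply u = (u' + v)/(1 + u'v/c²) successively, working outward toward observer S.
Start: velocity of object P relative to observer S = 0.8570c.
Compose with object Q (u' = 0.618 in object P frame): u_1 = (0.618 + 0.857) / (1 + 0.618·0.857) = 1.4750/1.5296 = 0.9643.
Compose with object R (u' = 0.804 in object Q frame): u_2 = (0.804 + 0.964) / (1 + 0.804·0.964) = 1.7683/1.7753 = 0.9961.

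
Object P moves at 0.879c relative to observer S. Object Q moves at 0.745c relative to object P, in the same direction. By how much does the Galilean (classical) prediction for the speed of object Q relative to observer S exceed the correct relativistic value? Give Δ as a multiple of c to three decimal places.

Δ = 0.643c

Galilean: u_cl = 0.745 + 0.879 = 1.6240.
Relativistic: u_rel = (0.745 + 0.879) / (1 + 0.745·0.879) = 1.6240/1.6549 = 0.9814.
Δ = 1.6240 − 0.9814 = 0.6426.
(The classical prediction exceeds c; the relativistic result does not.)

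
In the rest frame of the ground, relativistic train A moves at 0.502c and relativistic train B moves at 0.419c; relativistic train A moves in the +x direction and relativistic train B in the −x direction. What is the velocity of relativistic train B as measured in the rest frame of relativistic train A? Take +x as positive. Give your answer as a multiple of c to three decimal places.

-0.761c

β_A = 0.502, β_B = -0.419.
Transform to A's frame with the inverse velocity-addition law: u' = (u − v)/(1 − uv/c²), taking u = β_B and v = β_A.
u' = (-0.419 − 0.502) / (1 − (0.502)(-0.419)) = -0.9210/1.2103 = -0.7609.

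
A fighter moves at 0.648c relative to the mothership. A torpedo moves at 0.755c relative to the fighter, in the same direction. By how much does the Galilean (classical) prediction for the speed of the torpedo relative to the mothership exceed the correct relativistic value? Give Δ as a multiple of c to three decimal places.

Δ = 0.461c

Galilean: u_cl = 0.755 + 0.648 = 1.4030.
Relativistic: u_rel = (0.755 + 0.648) / (1 + 0.755·0.648) = 1.4030/1.4892 = 0.9421.
Δ = 1.4030 − 0.9421 = 0.4609.
(The classical prediction exceeds c; the relativistic result does not.)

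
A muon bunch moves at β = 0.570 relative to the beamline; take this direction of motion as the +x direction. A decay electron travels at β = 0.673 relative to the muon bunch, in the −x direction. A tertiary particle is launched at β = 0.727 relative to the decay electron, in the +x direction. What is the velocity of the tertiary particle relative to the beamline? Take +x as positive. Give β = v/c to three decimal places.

Apply u = (u' + v)/(1 + u'v/c²) successively, working outward toward the beamline.
Start: velocity of the muon bunch relative to the beamline = 0.5700c.
Compose with the decay electron (u' = -0.673 in the muon bunch frame): u_1 = (-0.673 + 0.570) / (1 + (-0.673)·0.570) = -0.1030/0.6164 = -0.1671.
Compose with the tertiary particle (u' = 0.727 in the decay electron frame): u_2 = (0.727 + (-0.167)) / (1 + 0.727·(-0.167)) = 0.5599/0.8785 = 0.6373.

β = +0.637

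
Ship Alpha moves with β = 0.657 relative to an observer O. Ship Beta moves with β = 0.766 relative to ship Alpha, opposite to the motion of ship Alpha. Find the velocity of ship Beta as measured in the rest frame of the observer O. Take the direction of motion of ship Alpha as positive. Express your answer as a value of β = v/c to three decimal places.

With v = 0.657 and u' = -0.766 (in units of c),
u = (u' + v)/(1 + u'v/c²):
u = (-0.766 + 0.657) / (1 + (-0.766)·0.657) = -0.1090/0.4967 = -0.2194
(Galilean addition would give -0.109c.)

β = -0.219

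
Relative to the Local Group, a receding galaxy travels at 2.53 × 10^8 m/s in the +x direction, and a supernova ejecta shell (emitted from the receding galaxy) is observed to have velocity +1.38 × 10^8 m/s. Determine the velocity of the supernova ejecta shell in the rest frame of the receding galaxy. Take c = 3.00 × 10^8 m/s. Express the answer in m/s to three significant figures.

-1.88 × 10^8 m/s

v = 0.843c, u = 0.460c.
Invert the composition law: u' = (u − v)/(1 − uv/c²).
u' = (0.460 − 0.843) / (1 − (0.460)(0.843)) = -0.3833/0.6121 = -0.6263.
u' = -0.6263 × 3.00 × 10^8 m/s.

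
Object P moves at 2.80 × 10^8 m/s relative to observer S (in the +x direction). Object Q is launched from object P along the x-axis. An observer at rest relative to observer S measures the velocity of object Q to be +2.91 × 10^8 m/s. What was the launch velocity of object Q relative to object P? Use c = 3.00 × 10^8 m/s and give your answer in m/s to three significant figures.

v = 0.933c, u = 0.970c.
Invert the composition law: u' = (u − v)/(1 − uv/c²).
u' = (0.970 − 0.933) / (1 − (0.970)(0.933)) = 0.0367/0.0947 = 0.3873.
u' = 0.3873 × 3.00 × 10^8 m/s.

+1.16 × 10^8 m/s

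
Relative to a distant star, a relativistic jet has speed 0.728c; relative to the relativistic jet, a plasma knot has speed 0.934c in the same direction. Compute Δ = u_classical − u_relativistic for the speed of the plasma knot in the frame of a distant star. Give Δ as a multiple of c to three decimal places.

Galilean: u_cl = 0.934 + 0.728 = 1.6620.
Relativistic: u_rel = (0.934 + 0.728) / (1 + 0.934·0.728) = 1.6620/1.6800 = 0.9893.
Δ = 1.6620 − 0.9893 = 0.6727.
(The classical prediction exceeds c; the relativistic result does not.)

Δ = 0.673c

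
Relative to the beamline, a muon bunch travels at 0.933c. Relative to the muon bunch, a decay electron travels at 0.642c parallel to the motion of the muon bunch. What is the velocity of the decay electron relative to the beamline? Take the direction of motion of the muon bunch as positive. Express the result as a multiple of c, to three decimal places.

With v = 0.933 and u' = 0.642 (in units of c),
u = (u' + v)/(1 + u'v/c²):
u = (0.642 + 0.933) / (1 + 0.642·0.933) = 1.5750/1.5990 = 0.9850

0.985c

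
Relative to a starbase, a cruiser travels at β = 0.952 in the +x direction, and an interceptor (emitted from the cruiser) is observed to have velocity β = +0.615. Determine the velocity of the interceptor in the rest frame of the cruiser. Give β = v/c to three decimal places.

Invert the composition law: u' = (u − v)/(1 − uv/c²).
u' = (0.615 − 0.952) / (1 − (0.615)(0.952)) = -0.3370/0.4145 = -0.8130.

β = -0.813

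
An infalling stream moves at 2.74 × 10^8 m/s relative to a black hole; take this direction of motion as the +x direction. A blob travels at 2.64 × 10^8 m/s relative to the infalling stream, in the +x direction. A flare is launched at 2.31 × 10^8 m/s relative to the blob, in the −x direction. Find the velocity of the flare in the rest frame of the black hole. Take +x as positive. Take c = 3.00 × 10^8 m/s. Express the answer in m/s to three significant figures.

Apply u = (u' + v)/(1 + u'v/c²) successively, working outward toward the black hole.
(Dividing each given speed by c = 3.00 × 10^8 m/s to work in units of c.)
Start: velocity of the infalling stream relative to the black hole = 0.9133c.
Compose with the blob (u' = 0.880 in the infalling stream frame): u_1 = (0.880 + 0.913) / (1 + 0.880·0.913) = 1.7933/1.8037 = 0.9942.
Compose with the flare (u' = -0.770 in the blob frame): u_2 = (-0.770 + 0.994) / (1 + (-0.770)·0.994) = 0.2242/0.2344 = 0.9565.
So u = 0.9565 × 3.00 × 10^8 m/s.

+2.87 × 10^8 m/s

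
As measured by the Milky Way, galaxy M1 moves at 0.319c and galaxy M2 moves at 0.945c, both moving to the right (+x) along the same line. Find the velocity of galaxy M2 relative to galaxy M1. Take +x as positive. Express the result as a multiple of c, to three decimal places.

+0.896c

β_A = 0.319, β_B = 0.945.
Transform to A's frame with the inverse velocity-addition law: u' = (u − v)/(1 − uv/c²), taking u = β_B and v = β_A.
u' = (0.945 − 0.319) / (1 − (0.319)(0.945)) = 0.6260/0.6985 = 0.8961.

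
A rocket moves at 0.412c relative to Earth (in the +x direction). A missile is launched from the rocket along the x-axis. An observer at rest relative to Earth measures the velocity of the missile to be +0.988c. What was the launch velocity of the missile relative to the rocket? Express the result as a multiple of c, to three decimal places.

+0.971c

Invert the composition law: u' = (u − v)/(1 − uv/c²).
u' = (0.988 − 0.412) / (1 − (0.988)(0.412)) = 0.5760/0.5929 = 0.9714.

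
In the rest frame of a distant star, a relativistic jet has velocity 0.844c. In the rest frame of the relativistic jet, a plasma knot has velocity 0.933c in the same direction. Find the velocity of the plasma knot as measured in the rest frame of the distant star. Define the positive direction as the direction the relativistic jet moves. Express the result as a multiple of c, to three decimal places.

With v = 0.844 and u' = 0.933 (in units of c),
u = (u' + v)/(1 + u'v/c²):
u = (0.933 + 0.844) / (1 + 0.933·0.844) = 1.7770/1.7875 = 0.9942
(Galilean addition would give +1.777c, exceeding c.)

0.994c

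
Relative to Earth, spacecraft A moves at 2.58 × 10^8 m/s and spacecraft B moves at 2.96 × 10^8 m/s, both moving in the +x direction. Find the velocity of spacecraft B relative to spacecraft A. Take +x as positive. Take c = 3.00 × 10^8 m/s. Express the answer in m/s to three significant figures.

β_A = 0.860, β_B = 0.987 (dividing each by c = 3.00 × 10^8 m/s).
Transform to A's frame with the inverse velocity-addition law: u' = (u − v)/(1 − uv/c²), taking u = β_B and v = β_A.
u' = (0.987 − 0.860) / (1 − (0.860)(0.987)) = 0.1267/0.1515 = 0.8363.
u' = 0.8363 × 3.00 × 10^8 m/s.

+2.51 × 10^8 m/s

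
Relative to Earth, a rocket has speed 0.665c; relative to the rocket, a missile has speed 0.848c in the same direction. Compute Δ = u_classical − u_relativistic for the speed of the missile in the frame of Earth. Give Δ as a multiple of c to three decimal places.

Galilean: u_cl = 0.848 + 0.665 = 1.5130.
Relativistic: u_rel = (0.848 + 0.665) / (1 + 0.848·0.665) = 1.5130/1.5639 = 0.9674.
Δ = 1.5130 − 0.9674 = 0.5456.
(The classical prediction exceeds c; the relativistic result does not.)

Δ = 0.546c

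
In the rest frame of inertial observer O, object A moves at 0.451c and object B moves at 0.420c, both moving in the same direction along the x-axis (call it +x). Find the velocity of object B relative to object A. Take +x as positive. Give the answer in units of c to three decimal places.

β_A = 0.451, β_B = 0.420.
Transform to A's frame with the inverse velocity-addition law: u' = (u − v)/(1 − uv/c²), taking u = β_B and v = β_A.
u' = (0.420 − 0.451) / (1 − (0.451)(0.420)) = -0.0310/0.8106 = -0.0382.

-0.038c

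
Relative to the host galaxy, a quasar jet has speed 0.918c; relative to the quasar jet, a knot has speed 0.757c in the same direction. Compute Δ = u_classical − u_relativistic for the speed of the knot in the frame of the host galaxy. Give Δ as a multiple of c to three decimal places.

Δ = 0.687c

Galilean: u_cl = 0.757 + 0.918 = 1.6750.
Relativistic: u_rel = (0.757 + 0.918) / (1 + 0.757·0.918) = 1.6750/1.6949 = 0.9882.
Δ = 1.6750 − 0.9882 = 0.6868.
(The classical prediction exceeds c; the relativistic result does not.)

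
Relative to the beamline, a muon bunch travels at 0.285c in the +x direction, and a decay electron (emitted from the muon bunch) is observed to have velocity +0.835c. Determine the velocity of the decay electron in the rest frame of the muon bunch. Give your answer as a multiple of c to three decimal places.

Invert the composition law: u' = (u − v)/(1 − uv/c²).
u' = (0.835 − 0.285) / (1 − (0.835)(0.285)) = 0.5500/0.7620 = 0.7218.

+0.722c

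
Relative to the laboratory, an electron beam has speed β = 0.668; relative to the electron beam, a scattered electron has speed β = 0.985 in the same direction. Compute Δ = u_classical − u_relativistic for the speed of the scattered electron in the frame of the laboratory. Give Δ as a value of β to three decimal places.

Galilean: u_cl = 0.985 + 0.668 = 1.6530.
Relativistic: u_rel = (0.985 + 0.668) / (1 + 0.985·0.668) = 1.6530/1.6580 = 0.9970.
Δ = 1.6530 − 0.9970 = 0.6560.
(The classical prediction exceeds c; the relativistic result does not.)

Δ = 0.656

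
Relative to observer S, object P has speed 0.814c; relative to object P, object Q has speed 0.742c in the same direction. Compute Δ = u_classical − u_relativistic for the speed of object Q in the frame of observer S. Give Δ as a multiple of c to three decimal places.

Galilean: u_cl = 0.742 + 0.814 = 1.5560.
Relativistic: u_rel = (0.742 + 0.814) / (1 + 0.742·0.814) = 1.5560/1.6040 = 0.9701.
Δ = 1.5560 − 0.9701 = 0.5859.
(The classical prediction exceeds c; the relativistic result does not.)

Δ = 0.586c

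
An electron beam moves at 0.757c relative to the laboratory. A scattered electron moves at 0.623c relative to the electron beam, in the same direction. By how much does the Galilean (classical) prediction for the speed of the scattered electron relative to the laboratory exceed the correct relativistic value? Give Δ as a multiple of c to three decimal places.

Galilean: u_cl = 0.623 + 0.757 = 1.3800.
Relativistic: u_rel = (0.623 + 0.757) / (1 + 0.623·0.757) = 1.3800/1.4716 = 0.9377.
Δ = 1.3800 − 0.9377 = 0.4423.
(The classical prediction exceeds c; the relativistic result does not.)

Δ = 0.442c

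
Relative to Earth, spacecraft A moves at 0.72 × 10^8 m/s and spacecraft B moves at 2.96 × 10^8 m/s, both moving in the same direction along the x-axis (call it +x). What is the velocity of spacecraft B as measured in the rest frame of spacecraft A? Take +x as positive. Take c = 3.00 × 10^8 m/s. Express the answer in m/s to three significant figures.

β_A = 0.240, β_B = 0.987 (dividing each by c = 3.00 × 10^8 m/s).
Transform to A's frame with the inverse velocity-addition law: u' = (u − v)/(1 − uv/c²), taking u = β_B and v = β_A.
u' = (0.987 − 0.240) / (1 − (0.240)(0.987)) = 0.7467/0.7632 = 0.9783.
u' = 0.9783 × 3.00 × 10^8 m/s.

+2.94 × 10^8 m/s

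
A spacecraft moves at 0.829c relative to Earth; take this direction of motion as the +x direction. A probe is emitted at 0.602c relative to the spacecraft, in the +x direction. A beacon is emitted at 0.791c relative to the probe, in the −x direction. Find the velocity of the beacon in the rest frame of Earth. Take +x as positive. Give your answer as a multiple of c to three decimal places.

Apply u = (u' + v)/(1 + u'v/c²) successively, working outward toward Earth.
Start: velocity of the spacecraft relative to Earth = 0.8290c.
Compose with the probe (u' = 0.602 in the spacecraft frame): u_1 = (0.602 + 0.829) / (1 + 0.602·0.829) = 1.4310/1.4991 = 0.9546.
Compose with the beacon (u' = -0.791 in the probe frame): u_2 = (-0.791 + 0.955) / (1 + (-0.791)·0.955) = 0.1636/0.2449 = 0.6680.

+0.668c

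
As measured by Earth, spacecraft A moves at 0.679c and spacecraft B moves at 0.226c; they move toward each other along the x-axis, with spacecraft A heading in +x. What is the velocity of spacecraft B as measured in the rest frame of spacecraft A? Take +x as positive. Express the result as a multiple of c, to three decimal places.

-0.785c

β_A = 0.679, β_B = -0.226.
Transform to A's frame with the inverse velocity-addition law: u' = (u − v)/(1 − uv/c²), taking u = β_B and v = β_A.
u' = (-0.226 − 0.679) / (1 − (0.679)(-0.226)) = -0.9050/1.1535 = -0.7846.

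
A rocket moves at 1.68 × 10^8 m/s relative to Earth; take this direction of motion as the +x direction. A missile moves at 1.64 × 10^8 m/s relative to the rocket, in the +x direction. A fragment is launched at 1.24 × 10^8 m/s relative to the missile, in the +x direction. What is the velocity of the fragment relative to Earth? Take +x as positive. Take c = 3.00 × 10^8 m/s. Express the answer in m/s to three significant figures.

2.80 × 10^8 m/s

Apply u = (u' + v)/(1 + u'v/c²) successively, working outward toward Earth.
(Dividing each given speed by c = 3.00 × 10^8 m/s to work in units of c.)
Start: velocity of the rocket relative to Earth = 0.5600c.
Compose with the missile (u' = 0.547 in the rocket frame): u_1 = (0.547 + 0.560) / (1 + 0.547·0.560) = 1.1067/1.3061 = 0.8473.
Compose with the fragment (u' = 0.413 in the missile frame): u_2 = (0.413 + 0.847) / (1 + 0.413·0.847) = 1.2606/1.3502 = 0.9336.
So u = 0.9336 × 3.00 × 10^8 m/s.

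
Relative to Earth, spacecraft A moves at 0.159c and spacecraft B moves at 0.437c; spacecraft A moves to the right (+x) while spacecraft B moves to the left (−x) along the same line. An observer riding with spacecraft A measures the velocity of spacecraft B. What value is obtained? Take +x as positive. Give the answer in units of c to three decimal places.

-0.557c

β_A = 0.159, β_B = -0.437.
Transform to A's frame with the inverse velocity-addition law: u' = (u − v)/(1 − uv/c²), taking u = β_B and v = β_A.
u' = (-0.437 − 0.159) / (1 − (0.159)(-0.437)) = -0.5960/1.0695 = -0.5573.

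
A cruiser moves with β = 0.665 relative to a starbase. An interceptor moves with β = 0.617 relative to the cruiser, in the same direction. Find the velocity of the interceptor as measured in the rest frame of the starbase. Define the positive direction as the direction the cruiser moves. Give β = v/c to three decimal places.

β = 0.909

With v = 0.665 and u' = 0.617 (in units of c),
u = (u' + v)/(1 + u'v/c²):
u = (0.617 + 0.665) / (1 + 0.617·0.665) = 1.2820/1.4103 = 0.9090
(Galilean addition would give +1.282c, exceeding c.)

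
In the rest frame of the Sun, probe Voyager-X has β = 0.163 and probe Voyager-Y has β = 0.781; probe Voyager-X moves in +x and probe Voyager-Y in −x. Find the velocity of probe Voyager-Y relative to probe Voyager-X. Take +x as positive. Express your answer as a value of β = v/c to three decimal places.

β = -0.837

β_A = 0.163, β_B = -0.781.
Transform to A's frame with the inverse velocity-addition law: u' = (u − v)/(1 − uv/c²), taking u = β_B and v = β_A.
u' = (-0.781 − 0.163) / (1 − (0.163)(-0.781)) = -0.9440/1.1273 = -0.8374.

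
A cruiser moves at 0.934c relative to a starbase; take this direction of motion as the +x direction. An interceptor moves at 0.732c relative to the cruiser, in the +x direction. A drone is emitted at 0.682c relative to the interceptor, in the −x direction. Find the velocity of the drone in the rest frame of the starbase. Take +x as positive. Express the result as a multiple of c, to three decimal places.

Apply u = (u' + v)/(1 + u'v/c²) successively, working outward toward the starbase.
Start: velocity of the cruiser relative to the starbase = 0.9340c.
Compose with the interceptor (u' = 0.732 in the cruiser frame): u_1 = (0.732 + 0.934) / (1 + 0.732·0.934) = 1.6660/1.6837 = 0.9895.
Compose with the drone (u' = -0.682 in the interceptor frame): u_2 = (-0.682 + 0.989) / (1 + (-0.682)·0.989) = 0.3075/0.3252 = 0.9457.

+0.946c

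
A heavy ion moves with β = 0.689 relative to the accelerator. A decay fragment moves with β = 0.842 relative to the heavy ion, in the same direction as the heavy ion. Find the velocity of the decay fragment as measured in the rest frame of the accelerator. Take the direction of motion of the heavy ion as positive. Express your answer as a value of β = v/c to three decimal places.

β = 0.969

With v = 0.689 and u' = 0.842 (in units of c),
u = (u' + v)/(1 + u'v/c²):
u = (0.842 + 0.689) / (1 + 0.842·0.689) = 1.5310/1.5801 = 0.9689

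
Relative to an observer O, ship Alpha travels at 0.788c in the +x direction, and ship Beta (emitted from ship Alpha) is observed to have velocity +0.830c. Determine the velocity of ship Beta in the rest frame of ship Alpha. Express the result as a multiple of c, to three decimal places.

+0.121c

Invert the composition law: u' = (u − v)/(1 − uv/c²).
u' = (0.830 − 0.788) / (1 − (0.830)(0.788)) = 0.0420/0.3460 = 0.1214.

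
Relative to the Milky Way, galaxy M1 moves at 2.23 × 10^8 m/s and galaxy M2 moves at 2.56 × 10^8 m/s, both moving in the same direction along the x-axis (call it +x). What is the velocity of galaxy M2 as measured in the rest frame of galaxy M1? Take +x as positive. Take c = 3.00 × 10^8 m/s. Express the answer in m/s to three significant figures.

+9.02 × 10^7 m/s

β_A = 0.743, β_B = 0.853 (dividing each by c = 3.00 × 10^8 m/s).
Transform to A's frame with the inverse velocity-addition law: u' = (u − v)/(1 − uv/c²), taking u = β_B and v = β_A.
u' = (0.853 − 0.743) / (1 − (0.743)(0.853)) = 0.1100/0.3657 = 0.3008.
u' = 0.3008 × 3.00 × 10^8 m/s.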